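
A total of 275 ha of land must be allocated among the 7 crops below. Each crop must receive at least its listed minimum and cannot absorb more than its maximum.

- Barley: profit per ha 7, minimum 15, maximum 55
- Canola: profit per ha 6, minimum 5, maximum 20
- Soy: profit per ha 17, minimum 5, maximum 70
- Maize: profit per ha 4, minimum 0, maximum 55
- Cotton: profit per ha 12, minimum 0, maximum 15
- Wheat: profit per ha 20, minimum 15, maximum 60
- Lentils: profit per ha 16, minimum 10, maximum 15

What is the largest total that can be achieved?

3475

Meeting every minimum uses 15+5+5+0+0+15+10 = 50 ha, leaving 225.
Highest profit per ha first: Wheat 20 > Soy 17 > Lentils 16 > Cotton 12 > Barley 7 > Canola 6 > Maize 4.
Wheat: +45 to 60 (cap) → 180 left.
Soy: +65 to 70 (cap) → 115 left.
Lentils: +5 to 15 (cap) → 110 left.
Cotton takes 15 more to reach its cap of 15 → 95 left.
Give Barley 40 more to hit its cap of 55 → 55 left.
Give Canola 15 more to hit its cap of 20 → 40 left.
Maize: +40 (room for 55) → 40. Pool exhausted.
Total = 7×55 + 6×20 + 17×70 + 4×40 + 12×15 + 20×60 + 16×15 = 3475.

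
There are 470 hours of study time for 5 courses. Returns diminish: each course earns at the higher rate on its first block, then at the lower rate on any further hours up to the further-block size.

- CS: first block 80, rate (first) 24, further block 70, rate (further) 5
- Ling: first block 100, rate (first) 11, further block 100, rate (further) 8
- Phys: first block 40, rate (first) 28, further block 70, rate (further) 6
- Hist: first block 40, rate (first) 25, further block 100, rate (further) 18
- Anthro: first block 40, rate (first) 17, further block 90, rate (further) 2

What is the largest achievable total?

Order all 10 blocks by rate: Phys/first 28 > Hist/first 25 > CS/first 24 > Hist/second 18 > Anthro/first 17 > Ling/first 11 > Ling/second 8 > Phys/second 6 > CS/second 5 > Anthro/second 2.
Phys first at 28: fill all 40 → 430 left.
Hist/first (25): +40 → 390 left.
Fill CS first block (80 at 24) → 310 left.
Hist second at 18: fill all 100 → 210 left.
Anthro/first (17): +40 → 170 left.
Ling/first (11): +100 → 70 left.
Ling second at 8: only 70 left, fill 70.
Total = 28×40 + 25×40 + 24×80 + 18×100 + 17×40 + 11×100 + 8×70 = 8180.

8180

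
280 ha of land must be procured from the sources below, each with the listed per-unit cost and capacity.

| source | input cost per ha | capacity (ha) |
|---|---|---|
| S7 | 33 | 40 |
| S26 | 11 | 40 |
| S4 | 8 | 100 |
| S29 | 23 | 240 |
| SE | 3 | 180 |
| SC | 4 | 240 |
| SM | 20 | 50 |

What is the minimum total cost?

Fill from the cheapest source first.
SE at 3: take all 180 ha ; 100 still needed.
SC at 4: take 100 of its 240 ; requirement met.
S4, S26, SM, S29, S7: unused.
Cost = 180×3 + 100×4 = 940.

940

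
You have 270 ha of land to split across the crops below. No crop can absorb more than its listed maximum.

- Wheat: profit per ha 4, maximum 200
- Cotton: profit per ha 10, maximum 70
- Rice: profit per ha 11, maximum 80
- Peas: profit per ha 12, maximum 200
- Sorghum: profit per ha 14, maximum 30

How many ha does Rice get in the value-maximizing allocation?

40

Rank by profit per ha: Sorghum 14 > Peas 12 > Rice 11 > Cotton 10 > Wheat 4.
Sorghum: +30 to 30 (cap) — 240 left.
Give Peas 200 to hit its cap of 200 — 40 left.
Rice has room for 80 but only 40 remain, so it gets 40.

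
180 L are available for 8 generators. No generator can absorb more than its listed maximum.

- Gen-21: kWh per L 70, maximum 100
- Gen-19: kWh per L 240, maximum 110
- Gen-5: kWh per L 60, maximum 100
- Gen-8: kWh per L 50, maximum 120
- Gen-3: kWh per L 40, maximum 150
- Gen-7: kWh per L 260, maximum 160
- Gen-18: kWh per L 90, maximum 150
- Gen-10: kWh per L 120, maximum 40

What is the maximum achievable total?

Highest kWh per L first: Gen-7 260 > Gen-19 240 > Gen-10 120 > Gen-18 90 > Gen-21 70 > Gen-5 60 > Gen-8 50 > Gen-3 40.
Give Gen-7 160 to hit its cap of 160 → 20 left.
Only 20 left; Gen-19 takes them to reach 20.
Total = 240×20 + 260×160 = 46400.

46400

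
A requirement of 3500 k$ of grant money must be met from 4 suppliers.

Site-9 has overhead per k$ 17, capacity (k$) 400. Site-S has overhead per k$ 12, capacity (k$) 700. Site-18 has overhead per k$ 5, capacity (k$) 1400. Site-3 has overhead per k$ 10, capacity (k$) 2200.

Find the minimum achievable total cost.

28000

Cheapest first:
Take 1400 from Site-18 at 5 → need 2100 more.
Site-3 at 10: take 2100 of its 2200 → requirement met.
Site-S, Site-9: unused.
Cost = 1400×5 + 2100×10 = 28000.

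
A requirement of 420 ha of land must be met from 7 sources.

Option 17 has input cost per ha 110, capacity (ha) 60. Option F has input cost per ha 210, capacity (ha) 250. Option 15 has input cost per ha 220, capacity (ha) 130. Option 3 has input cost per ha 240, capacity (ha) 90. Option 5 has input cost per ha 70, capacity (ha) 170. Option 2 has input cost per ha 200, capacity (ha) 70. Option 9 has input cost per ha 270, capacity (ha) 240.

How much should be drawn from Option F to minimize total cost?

120

Cheapest first:
Option 5 (70): use full 170 — 250 ha to go.
Option 17 at 110: take all 60 ha — 190 still needed.
Take 70 from Option 2 at 200 — need 120 more.
Take 120 from Option F at 210 to finish.
Option 15, Option 3, Option 9: unused.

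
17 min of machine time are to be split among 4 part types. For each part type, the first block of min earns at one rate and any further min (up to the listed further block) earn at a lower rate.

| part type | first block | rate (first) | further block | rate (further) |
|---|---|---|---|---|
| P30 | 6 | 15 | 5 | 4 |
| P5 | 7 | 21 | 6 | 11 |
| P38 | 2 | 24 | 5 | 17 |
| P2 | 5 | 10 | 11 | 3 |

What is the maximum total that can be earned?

325

Rank every tier by rate: P38/tier1 24 > P5/tier1 21 > P38/tier2 17 > P30/tier1 15 > P5/tier2 11 > P2/tier1 10 > P30/tier2 4 > P2/tier2 3.
P38/tier1 (24): +2 ; 15 left.
Fill P5 tier1 block (7 at 21) ; 8 left.
Fill P38 tier2 block (5 at 17) ; 3 left.
P30/tier1: +3 of 6 at 15; pool empty.
Total = 24×2 + 21×7 + 17×5 + 15×3 = 325.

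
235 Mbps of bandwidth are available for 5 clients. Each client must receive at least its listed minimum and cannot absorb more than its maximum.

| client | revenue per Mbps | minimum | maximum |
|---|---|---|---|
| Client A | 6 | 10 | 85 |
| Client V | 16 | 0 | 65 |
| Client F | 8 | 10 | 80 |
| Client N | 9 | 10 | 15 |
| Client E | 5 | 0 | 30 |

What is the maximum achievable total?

Meeting every minimum uses 10+0+10+10+0 = 30 Mbps, leaving 205.
Highest revenue per Mbps first: Client V 16 > Client N 9 > Client F 8 > Client A 6 > Client E 5.
Client V: +65 to 65 (cap) ; 140 left.
Give Client N 5 more to hit its cap of 15 ; 135 left.
Give Client F 70 more to hit its cap of 80 ; 65 left.
Client A has room for 75 more but only 65 remain, so it gets 75.
Total = 6×75 + 16×65 + 8×80 + 9×15 = 2265.

2265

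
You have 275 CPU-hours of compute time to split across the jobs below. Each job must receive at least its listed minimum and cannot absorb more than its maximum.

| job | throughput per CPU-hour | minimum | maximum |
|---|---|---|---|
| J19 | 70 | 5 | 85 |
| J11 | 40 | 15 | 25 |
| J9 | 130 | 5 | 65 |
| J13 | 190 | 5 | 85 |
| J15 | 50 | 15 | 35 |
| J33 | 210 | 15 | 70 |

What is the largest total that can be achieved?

Meeting every minimum uses 5+15+5+5+15+15 = 60 CPU-hours, leaving 215.
Rank by throughput per CPU-hour: J33 210 > J13 190 > J9 130 > J19 70 > J15 50 > J11 40.
J33: +55 to 70 (cap) — 160 left.
J13 takes 80 more to reach its cap of 85 — 80 left.
Give J9 60 more to hit its cap of 65 — 20 left.
Only 20 left; J19 takes them to reach 25.
Total = 70×25 + 40×15 + 130×65 + 190×85 + 50×15 + 210×70 = 42400.

42400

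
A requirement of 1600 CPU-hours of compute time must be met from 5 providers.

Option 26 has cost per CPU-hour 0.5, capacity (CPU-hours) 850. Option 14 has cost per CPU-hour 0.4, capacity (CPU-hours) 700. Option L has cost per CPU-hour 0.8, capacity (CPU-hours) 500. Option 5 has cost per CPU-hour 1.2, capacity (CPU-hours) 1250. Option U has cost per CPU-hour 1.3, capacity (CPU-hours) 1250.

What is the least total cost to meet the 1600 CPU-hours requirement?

Cheapest first:
Take 700 from Option 14 at 0.4 → need 900 more.
Option 26 (0.5): use full 850 → 50 CPU-hours to go.
Option L at 0.8: take 50 of its 500 → requirement met.
Option 5, Option U: unused.
Cost = 700×0.4 + 850×0.5 + 50×0.8 = 745.

745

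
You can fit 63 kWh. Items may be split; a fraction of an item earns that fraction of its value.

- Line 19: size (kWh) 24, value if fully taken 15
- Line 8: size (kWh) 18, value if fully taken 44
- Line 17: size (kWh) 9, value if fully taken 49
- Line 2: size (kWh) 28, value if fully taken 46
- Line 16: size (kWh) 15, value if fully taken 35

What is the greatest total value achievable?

Best value per unit of size first: Line 17 49/9≈5.44, Line 8 44/18≈2.44, Line 16 35/15≈2.33, Line 2 46/28≈1.64, Line 19 15/24≈0.625.
All 9 kWh of Line 17 fit (value 49) → 54 remain.
All 18 kWh of Line 8 fit (value 44) → 36 remain.
Line 16: take in full, 15 kWh for value 35 → 21 left.
21 kWh left: a 21/28 share of Line 2 gives 46×21/28 = 34.5.
Total value = 162.5.

162.5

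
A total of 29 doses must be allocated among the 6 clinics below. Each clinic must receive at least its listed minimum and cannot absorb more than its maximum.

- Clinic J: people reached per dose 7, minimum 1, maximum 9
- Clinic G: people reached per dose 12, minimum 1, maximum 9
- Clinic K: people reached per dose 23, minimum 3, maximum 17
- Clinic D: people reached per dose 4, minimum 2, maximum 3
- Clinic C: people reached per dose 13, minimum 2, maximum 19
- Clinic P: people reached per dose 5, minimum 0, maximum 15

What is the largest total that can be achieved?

522

Meeting every minimum uses 1+1+3+2+2+0 = 9 doses, leaving 20.
Highest people reached per dose first: Clinic K 23 > Clinic C 13 > Clinic G 12 > Clinic J 7 > Clinic P 5 > Clinic D 4.
Clinic K takes 14 more to reach its cap of 17 ; 6 left.
Clinic C: +6 (room for 17) → 8. Pool exhausted.
Total = 7×1 + 12×1 + 23×17 + 4×2 + 13×8 = 522.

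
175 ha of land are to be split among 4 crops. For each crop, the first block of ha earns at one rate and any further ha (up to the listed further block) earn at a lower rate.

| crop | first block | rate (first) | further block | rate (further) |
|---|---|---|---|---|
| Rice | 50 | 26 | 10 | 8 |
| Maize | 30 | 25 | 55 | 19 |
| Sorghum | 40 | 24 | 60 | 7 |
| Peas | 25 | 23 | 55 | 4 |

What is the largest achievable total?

Order all 8 blocks by rate: Rice/T1 26 > Maize/T1 25 > Sorghum/T1 24 > Peas/T1 23 > Maize/T2 19 > Rice/T2 8 > Sorghum/T2 7 > Peas/T2 4.
Rice/T1 (26): +50 — 125 left.
Fill Maize T1 block (30 at 25) — 95 left.
Sorghum T1 at 24: fill all 40 — 55 left.
Fill Peas T1 block (25 at 23) — 30 left.
Maize T2 at 19: only 30 left, fill 30.
Total = 26×50 + 25×30 + 24×40 + 23×25 + 19×30 = 4155.

4155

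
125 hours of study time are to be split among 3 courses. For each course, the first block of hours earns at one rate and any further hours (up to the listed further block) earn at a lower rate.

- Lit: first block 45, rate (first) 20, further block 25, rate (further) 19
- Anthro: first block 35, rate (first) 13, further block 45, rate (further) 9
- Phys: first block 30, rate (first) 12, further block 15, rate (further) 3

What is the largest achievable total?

Order all 6 blocks by rate: Lit/T1 20 > Lit/T2 19 > Anthro/T1 13 > Phys/T1 12 > Anthro/T2 9 > Phys/T2 3.
Lit T1 at 20: fill all 45 ; 80 left.
Fill Lit T2 block (25 at 19) ; 55 left.
Anthro/T1 (13): +35 ; 20 left.
20 remain; put them into Phys T1 at 12.
Total = 20×45 + 19×25 + 13×35 + 12×20 = 2070.

2070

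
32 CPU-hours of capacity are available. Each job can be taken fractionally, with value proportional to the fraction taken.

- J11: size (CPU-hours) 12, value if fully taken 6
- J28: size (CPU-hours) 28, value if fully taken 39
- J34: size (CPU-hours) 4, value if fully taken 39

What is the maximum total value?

78

Sort by value density: J34 39/4≈9.75, J28 39/28≈1.39, J11 6/12≈0.5.
J34: take in full, 4 CPU-hours for value 39 ; 28 left.
All 28 CPU-hours of J28 fit (value 39) ; 0 remain.
Total value = 78.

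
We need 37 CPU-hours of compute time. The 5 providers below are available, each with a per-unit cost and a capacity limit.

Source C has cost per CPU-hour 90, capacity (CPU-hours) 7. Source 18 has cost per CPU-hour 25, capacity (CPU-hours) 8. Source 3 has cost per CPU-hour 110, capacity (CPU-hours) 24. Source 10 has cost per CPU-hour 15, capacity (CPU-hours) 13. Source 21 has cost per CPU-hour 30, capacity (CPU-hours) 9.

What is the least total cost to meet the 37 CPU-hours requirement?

Use providers in increasing cost order.
Take 13 from Source 10 at 15 → need 24 more.
Source 18 (25): use full 8 → 16 CPU-hours to go.
Take 9 from Source 21 at 30 → need 7 more.
Take 7 from Source C at 90 → need 0 more.
Source 3: unused.
Cost = 13×15 + 8×25 + 9×30 + 7×90 = 1295.

1295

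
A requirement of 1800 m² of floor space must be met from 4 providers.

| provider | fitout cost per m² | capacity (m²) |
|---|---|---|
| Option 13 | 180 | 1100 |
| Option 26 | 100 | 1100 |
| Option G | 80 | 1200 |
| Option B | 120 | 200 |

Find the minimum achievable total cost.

156000

Fill from the cheapest provider first.
Option G at 80: take all 1200 m² — 600 still needed.
Take 600 from Option 26 at 100 to finish.
Option B, Option 13: unused.
Cost = 1200×80 + 600×100 = 156000.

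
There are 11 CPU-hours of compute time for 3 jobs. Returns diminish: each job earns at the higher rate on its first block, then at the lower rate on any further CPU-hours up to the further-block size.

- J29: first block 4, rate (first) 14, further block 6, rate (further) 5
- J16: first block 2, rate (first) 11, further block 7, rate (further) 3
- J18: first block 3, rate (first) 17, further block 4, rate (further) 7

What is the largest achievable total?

143

Treat each block as its own option and order by rate: J18/first 17 > J29/first 14 > J16/first 11 > J18/second 7 > J29/second 5 > J16/second 3.
Fill J18 first block (3 at 17) → 8 left.
Fill J29 first block (4 at 14) → 4 left.
J16 first at 11: fill all 2 → 2 left.
2 remain; put them into J18 second at 7.
Total = 17×3 + 14×4 + 11×2 + 7×2 = 143.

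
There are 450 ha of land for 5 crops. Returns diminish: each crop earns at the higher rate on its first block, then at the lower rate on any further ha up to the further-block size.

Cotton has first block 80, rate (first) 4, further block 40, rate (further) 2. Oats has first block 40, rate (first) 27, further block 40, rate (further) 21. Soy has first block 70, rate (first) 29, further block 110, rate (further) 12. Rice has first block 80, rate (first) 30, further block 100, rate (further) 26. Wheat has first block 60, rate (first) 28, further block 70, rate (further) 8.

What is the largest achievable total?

11350

Order all 10 blocks by rate: Rice/first 30 > Soy/first 29 > Wheat/first 28 > Oats/first 27 > Rice/second 26 > Oats/second 21 > Soy/second 12 > Wheat/second 8 > Cotton/first 4 > Cotton/second 2.
Rice/first (30): +80 — 370 left.
Soy/first (29): +70 — 300 left.
Fill Wheat first block (60 at 28) — 240 left.
Oats/first (27): +40 — 200 left.
Fill Rice second block (100 at 26) — 100 left.
Fill Oats second block (40 at 21) — 60 left.
60 remain; put them into Soy second at 12.
Total = 30×80 + 29×70 + 28×60 + 27×40 + 26×100 + 21×40 + 12×60 = 11350.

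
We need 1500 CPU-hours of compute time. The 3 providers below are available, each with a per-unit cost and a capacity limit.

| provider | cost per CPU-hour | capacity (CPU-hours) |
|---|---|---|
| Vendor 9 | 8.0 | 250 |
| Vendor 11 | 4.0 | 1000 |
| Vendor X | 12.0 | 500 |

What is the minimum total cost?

Use providers in increasing cost order.
Vendor 11 (4.0): use full 1000 ; 500 CPU-hours to go.
Vendor 9 (8.0): use full 250 ; 250 CPU-hours to go.
Vendor X at 12.0: take 250 of its 500 ; requirement met.
Cost = 1000×4.0 + 250×8.0 + 250×12.0 = 9000.

9000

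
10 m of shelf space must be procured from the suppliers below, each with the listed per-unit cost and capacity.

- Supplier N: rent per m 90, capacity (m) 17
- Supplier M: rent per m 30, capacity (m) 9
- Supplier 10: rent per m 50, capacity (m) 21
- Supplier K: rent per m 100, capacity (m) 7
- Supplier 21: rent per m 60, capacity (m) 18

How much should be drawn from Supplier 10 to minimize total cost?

1

Use suppliers in increasing cost order.
Supplier M (30): use full 9 — 1 m to go.
Take 1 from Supplier 10 at 50 to finish.
Supplier 21, Supplier N, Supplier K: unused.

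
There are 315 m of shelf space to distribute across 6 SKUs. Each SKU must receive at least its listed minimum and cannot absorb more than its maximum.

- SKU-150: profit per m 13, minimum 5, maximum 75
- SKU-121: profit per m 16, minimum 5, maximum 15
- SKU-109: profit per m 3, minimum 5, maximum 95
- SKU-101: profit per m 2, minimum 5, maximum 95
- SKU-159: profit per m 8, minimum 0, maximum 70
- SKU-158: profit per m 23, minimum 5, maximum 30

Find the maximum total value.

Meeting every minimum uses 5+5+5+5+0+5 = 25 m, leaving 290.
Order the SKUs by profit per m: SKU-158 23 > SKU-121 16 > SKU-150 13 > SKU-159 8 > SKU-109 3 > SKU-101 2.
SKU-158 takes 25 more to reach its cap of 30 → 265 left.
Give SKU-121 10 more to hit its cap of 15 → 255 left.
Give SKU-150 70 more to hit its cap of 75 → 185 left.
Give SKU-159 70 more to hit its cap of 70 → 115 left.
Give SKU-109 90 more to hit its cap of 95 → 25 left.
SKU-101: +25 (room for 90) → 30. Pool exhausted.
Total = 13×75 + 16×15 + 3×95 + 2×30 + 8×70 + 23×30 = 2810.

2810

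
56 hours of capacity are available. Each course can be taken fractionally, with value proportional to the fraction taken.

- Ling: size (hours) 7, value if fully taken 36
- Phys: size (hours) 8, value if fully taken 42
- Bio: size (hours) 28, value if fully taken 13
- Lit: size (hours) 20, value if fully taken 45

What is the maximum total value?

Sort by value density: Phys 42/8≈5.25, Ling 36/7≈5.14, Lit 45/20≈2.25, Bio 13/28≈0.464.
Phys: take in full, 8 hours for value 42 — 48 left.
All 7 hours of Ling fit (value 36) — 41 remain.
Take all of Lit (20 hours, value 45) — 21 hours left.
21 hours left: a 21/28 share of Bio gives 13×21/28 = 9.75.
Total value = 132.75.

132.75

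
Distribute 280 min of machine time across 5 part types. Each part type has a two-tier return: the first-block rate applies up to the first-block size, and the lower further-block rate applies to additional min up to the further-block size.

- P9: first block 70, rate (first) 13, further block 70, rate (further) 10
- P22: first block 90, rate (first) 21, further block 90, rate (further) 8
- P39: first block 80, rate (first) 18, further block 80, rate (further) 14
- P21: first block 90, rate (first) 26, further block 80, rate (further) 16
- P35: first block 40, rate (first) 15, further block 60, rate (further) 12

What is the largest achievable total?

Order all 10 blocks by rate: P21/first 26 > P22/first 21 > P39/first 18 > P21/second 16 > P35/first 15 > P39/second 14 > P9/first 13 > P35/second 12 > P9/second 10 > P22/second 8.
P21/first (26): +90 ; 190 left.
Fill P22 first block (90 at 21) ; 100 left.
Fill P39 first block (80 at 18) ; 20 left.
P21 second at 16: only 20 left, fill 20.
Total = 26×90 + 21×90 + 18×80 + 16×20 = 5990.

5990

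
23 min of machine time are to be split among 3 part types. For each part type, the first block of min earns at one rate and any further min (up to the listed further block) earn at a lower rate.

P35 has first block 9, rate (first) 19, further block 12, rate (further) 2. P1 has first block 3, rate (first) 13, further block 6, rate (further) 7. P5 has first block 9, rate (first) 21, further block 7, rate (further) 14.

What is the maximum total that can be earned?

Treat each block as its own option and order by rate: P5/tier1 21 > P35/tier1 19 > P5/tier2 14 > P1/tier1 13 > P1/tier2 7 > P35/tier2 2.
P5 tier1 at 21: fill all 9 ; 14 left.
Fill P35 tier1 block (9 at 19) ; 5 left.
P5/tier2: +5 of 7 at 14; pool empty.
Total = 21×9 + 19×9 + 14×5 = 430.

430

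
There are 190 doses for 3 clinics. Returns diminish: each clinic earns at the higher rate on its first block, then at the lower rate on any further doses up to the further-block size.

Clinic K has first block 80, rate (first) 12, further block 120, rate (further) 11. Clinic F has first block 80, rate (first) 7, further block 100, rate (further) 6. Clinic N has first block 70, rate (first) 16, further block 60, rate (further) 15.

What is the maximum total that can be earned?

2740

Treat each block as its own option and order by rate: Clinic N/first 16 > Clinic N/second 15 > Clinic K/first 12 > Clinic K/second 11 > Clinic F/first 7 > Clinic F/second 6.
Clinic N/first (16): +70 — 120 left.
Fill Clinic N second block (60 at 15) — 60 left.
60 remain; put them into Clinic K first at 12.
Total = 16×70 + 15×60 + 12×60 = 2740.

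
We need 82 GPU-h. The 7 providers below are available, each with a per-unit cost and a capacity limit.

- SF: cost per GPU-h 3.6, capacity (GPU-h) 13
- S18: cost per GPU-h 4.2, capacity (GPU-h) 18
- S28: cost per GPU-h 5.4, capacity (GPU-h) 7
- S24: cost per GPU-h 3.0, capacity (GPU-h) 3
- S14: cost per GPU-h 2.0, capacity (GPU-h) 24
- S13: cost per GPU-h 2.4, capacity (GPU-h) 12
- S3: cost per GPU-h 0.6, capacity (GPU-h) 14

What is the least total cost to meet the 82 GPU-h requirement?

208.2

Use providers in increasing cost order.
Take 14 from S3 at 0.6 → need 68 more.
Take 24 from S14 at 2.0 → need 44 more.
S13 (2.4): use full 12 → 32 GPU-h to go.
Take 3 from S24 at 3.0 → need 29 more.
SF (3.6): use full 13 → 16 GPU-h to go.
S18 (4.2): take the remaining 16 → done.
S28: unused.
Cost = 14×0.6 + 24×2.0 + 12×2.4 + 3×3.0 + 13×3.6 + 16×4.2 = 208.2.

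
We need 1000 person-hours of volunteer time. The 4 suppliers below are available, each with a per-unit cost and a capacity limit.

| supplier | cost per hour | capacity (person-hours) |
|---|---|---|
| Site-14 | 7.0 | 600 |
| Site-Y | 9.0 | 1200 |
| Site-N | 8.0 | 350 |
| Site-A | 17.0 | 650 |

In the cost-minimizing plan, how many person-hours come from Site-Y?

50

Fill from the cheapest supplier first.
Take 600 from Site-14 at 7.0 ; need 400 more.
Site-N at 8.0: take all 350 person-hours ; 50 still needed.
Take 50 from Site-Y at 9.0 to finish.
Site-A: unused.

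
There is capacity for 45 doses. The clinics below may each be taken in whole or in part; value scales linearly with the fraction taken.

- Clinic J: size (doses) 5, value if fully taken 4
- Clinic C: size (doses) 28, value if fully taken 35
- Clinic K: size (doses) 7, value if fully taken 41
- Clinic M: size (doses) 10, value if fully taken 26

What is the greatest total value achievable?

102

Rank by value-to-size ratio: Clinic K 41/7≈5.86, Clinic M 26/10≈2.6, Clinic C 35/28≈1.25, Clinic J 4/5≈0.8.
All 7 doses of Clinic K fit (value 41) ; 38 remain.
All 10 doses of Clinic M fit (value 26) ; 28 remain.
Take all of Clinic C (28 doses, value 35) ; 0 doses left.
Total value = 102.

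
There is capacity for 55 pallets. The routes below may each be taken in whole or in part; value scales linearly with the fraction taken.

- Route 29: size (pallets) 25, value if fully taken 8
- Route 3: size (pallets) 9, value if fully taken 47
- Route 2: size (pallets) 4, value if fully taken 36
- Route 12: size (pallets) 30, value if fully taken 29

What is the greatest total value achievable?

Best value per unit of size first: Route 2 36/4≈9, Route 3 47/9≈5.22, Route 12 29/30≈0.967, Route 29 8/25≈0.32.
Route 2: take in full, 4 pallets for value 36 → 51 left.
Route 3: take in full, 9 pallets for value 47 → 42 left.
Route 12: take in full, 30 pallets for value 29 → 12 left.
Only 12 pallets remain; take 12/25 of Route 29 for value 8×12/25 = 3.84.
Total value = 115.84.

115.84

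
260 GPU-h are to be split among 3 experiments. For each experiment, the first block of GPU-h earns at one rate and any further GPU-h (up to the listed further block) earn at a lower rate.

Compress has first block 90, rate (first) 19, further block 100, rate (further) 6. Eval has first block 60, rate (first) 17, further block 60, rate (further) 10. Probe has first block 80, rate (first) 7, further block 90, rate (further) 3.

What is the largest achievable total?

3680

Treat each block as its own option and order by rate: Compress/T1 19 > Eval/T1 17 > Eval/T2 10 > Probe/T1 7 > Compress/T2 6 > Probe/T2 3.
Compress/T1 (19): +90 → 170 left.
Eval T1 at 17: fill all 60 → 110 left.
Eval T2 at 10: fill all 60 → 50 left.
50 remain; put them into Probe T1 at 7.
Total = 19×90 + 17×60 + 10×60 + 7×50 = 3680.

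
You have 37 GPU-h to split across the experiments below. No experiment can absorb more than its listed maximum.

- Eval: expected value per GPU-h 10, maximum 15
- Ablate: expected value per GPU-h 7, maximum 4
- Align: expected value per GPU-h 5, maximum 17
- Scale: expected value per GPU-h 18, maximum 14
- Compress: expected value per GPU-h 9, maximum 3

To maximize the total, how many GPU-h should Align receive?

1

Rank by expected value per GPU-h: Scale 18 > Eval 10 > Compress 9 > Ablate 7 > Align 5.
Give Scale 14 to hit its cap of 14 ; 23 left.
Eval: +15 to 15 (cap) ; 8 left.
Give Compress 3 to hit its cap of 3 ; 5 left.
Ablate: +4 to 4 (cap) ; 1 left.
Only 1 left; Align takes them to reach 1.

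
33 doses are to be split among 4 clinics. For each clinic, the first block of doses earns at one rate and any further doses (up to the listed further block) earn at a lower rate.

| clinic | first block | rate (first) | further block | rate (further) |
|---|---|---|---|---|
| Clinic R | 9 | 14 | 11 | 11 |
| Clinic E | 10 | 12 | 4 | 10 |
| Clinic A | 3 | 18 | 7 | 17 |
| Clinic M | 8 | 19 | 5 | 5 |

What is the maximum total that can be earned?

523

Treat each block as its own option and order by rate: Clinic M/first 19 > Clinic A/first 18 > Clinic A/second 17 > Clinic R/first 14 > Clinic E/first 12 > Clinic R/second 11 > Clinic E/second 10 > Clinic M/second 5.
Clinic M first at 19: fill all 8 → 25 left.
Clinic A/first (18): +3 → 22 left.
Clinic A/second (17): +7 → 15 left.
Clinic R/first (14): +9 → 6 left.
6 remain; put them into Clinic E first at 12.
Total = 19×8 + 18×3 + 17×7 + 14×9 + 12×6 = 523.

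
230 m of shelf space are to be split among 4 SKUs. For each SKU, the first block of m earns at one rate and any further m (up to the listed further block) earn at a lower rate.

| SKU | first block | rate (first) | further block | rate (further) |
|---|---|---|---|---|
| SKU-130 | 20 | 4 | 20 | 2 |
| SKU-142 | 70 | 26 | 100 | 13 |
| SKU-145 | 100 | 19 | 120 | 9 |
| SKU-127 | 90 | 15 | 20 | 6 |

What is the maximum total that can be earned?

Treat each block as its own option and order by rate: SKU-142/first 26 > SKU-145/first 19 > SKU-127/first 15 > SKU-142/second 13 > SKU-145/second 9 > SKU-127/second 6 > SKU-130/first 4 > SKU-130/second 2.
SKU-142 first at 26: fill all 70 — 160 left.
Fill SKU-145 first block (100 at 19) — 60 left.
60 remain; put them into SKU-127 first at 15.
Total = 26×70 + 19×100 + 15×60 = 4620.

4620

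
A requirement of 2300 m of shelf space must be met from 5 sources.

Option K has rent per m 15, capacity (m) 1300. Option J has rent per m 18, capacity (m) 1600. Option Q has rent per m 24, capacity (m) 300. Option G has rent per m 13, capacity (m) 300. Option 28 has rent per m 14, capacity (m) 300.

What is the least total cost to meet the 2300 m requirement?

Cheapest first:
Take 300 from Option G at 13 — need 2000 more.
Take 300 from Option 28 at 14 — need 1700 more.
Take 1300 from Option K at 15 — need 400 more.
Option J at 18: take 400 of its 1600 — requirement met.
Option Q: unused.
Cost = 300×13 + 300×14 + 1300×15 + 400×18 = 34800.

34800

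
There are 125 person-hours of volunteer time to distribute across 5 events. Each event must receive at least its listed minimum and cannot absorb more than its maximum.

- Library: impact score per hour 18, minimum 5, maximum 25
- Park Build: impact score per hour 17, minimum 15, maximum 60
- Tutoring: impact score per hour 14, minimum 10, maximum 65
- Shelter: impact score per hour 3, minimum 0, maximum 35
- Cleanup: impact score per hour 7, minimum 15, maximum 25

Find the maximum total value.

Meeting every minimum uses 5+15+10+0+15 = 45 person-hours, leaving 80.
Highest impact score per hour first: Library 18 > Park Build 17 > Tutoring 14 > Cleanup 7 > Shelter 3.
Give Library 20 more to hit its cap of 25 — 60 left.
Park Build takes 45 more to reach its cap of 60 — 15 left.
Tutoring has room for 55 more but only 15 remain, so it gets 25.
Total = 18×25 + 17×60 + 14×25 + 7×15 = 1925.

1925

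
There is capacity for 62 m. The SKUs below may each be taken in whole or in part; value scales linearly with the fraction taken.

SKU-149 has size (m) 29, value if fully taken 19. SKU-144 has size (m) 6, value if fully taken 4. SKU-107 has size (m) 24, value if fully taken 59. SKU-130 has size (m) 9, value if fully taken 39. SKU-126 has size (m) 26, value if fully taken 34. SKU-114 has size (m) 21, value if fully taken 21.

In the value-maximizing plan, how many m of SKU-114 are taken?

Rank by value-to-size ratio: SKU-130 39/9≈4.33, SKU-107 59/24≈2.46, SKU-126 34/26≈1.31, SKU-114 21/21≈1, SKU-144 4/6≈0.667, SKU-149 19/29≈0.655.
SKU-130: take in full, 9 m for value 39 — 53 left.
All 24 m of SKU-107 fit (value 59) — 29 remain.
Take all of SKU-126 (26 m, value 34) — 3 m left.
Fill the last 3 m with part of SKU-114: 3/21 of it earns 3.

3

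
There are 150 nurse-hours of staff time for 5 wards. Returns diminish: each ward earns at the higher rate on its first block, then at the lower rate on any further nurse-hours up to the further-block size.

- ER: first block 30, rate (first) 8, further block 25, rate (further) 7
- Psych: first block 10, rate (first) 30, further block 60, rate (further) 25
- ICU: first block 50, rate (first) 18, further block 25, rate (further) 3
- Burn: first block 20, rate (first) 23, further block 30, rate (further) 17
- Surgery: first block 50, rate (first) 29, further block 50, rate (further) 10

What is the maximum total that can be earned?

Rank every tier by rate: Psych/tier1 30 > Surgery/tier1 29 > Psych/tier2 25 > Burn/tier1 23 > ICU/tier1 18 > Burn/tier2 17 > Surgery/tier2 10 > ER/tier1 8 > ER/tier2 7 > ICU/tier2 3.
Psych tier1 at 30: fill all 10 — 140 left.
Surgery/tier1 (29): +50 — 90 left.
Fill Psych tier2 block (60 at 25) — 30 left.
Burn tier1 at 23: fill all 20 — 10 left.
10 remain; put them into ICU tier1 at 18.
Total = 30×10 + 29×50 + 25×60 + 23×20 + 18×10 = 3890.

3890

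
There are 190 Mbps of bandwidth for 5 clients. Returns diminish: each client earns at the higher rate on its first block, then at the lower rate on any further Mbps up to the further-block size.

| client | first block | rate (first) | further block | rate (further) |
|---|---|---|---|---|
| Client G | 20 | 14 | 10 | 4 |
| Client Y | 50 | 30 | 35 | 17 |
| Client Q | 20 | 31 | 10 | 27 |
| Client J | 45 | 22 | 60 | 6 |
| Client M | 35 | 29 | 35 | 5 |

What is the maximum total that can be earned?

4905

Rank every tier by rate: Client Q/first 31 > Client Y/first 30 > Client M/first 29 > Client Q/second 27 > Client J/first 22 > Client Y/second 17 > Client G/first 14 > Client J/second 6 > Client M/second 5 > Client G/second 4.
Client Q/first (31): +20 → 170 left.
Client Y/first (30): +50 → 120 left.
Client M/first (29): +35 → 85 left.
Client Q second at 27: fill all 10 → 75 left.
Fill Client J first block (45 at 22) → 30 left.
Client Y/second: +30 of 35 at 17; pool empty.
Total = 31×20 + 30×50 + 29×35 + 27×10 + 22×45 + 17×30 = 4905.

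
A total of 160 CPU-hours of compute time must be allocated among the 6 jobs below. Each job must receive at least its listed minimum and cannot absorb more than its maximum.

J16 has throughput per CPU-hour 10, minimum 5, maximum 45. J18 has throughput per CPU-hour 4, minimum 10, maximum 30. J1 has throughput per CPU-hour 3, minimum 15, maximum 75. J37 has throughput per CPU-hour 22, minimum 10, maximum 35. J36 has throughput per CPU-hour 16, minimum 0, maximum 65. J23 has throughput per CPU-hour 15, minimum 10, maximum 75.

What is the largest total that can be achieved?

2395

Meeting every minimum uses 5+10+15+10+0+10 = 50 CPU-hours, leaving 110.
Highest throughput per CPU-hour first: J37 22 > J36 16 > J23 15 > J16 10 > J18 4 > J1 3.
J37 takes 25 more to reach its cap of 35 — 85 left.
J36 takes 65 more to reach its cap of 65 — 20 left.
J23 has room for 65 more but only 20 remain, so it gets 30.
Total = 10×5 + 4×10 + 3×15 + 22×35 + 16×65 + 15×30 = 2395.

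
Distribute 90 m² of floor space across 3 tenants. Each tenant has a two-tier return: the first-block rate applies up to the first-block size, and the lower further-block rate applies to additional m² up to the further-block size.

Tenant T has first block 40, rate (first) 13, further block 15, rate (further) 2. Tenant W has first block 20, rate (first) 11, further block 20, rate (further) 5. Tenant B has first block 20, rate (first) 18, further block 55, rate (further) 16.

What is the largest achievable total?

Order all 6 blocks by rate: Tenant B/T1 18 > Tenant B/T2 16 > Tenant T/T1 13 > Tenant W/T1 11 > Tenant W/T2 5 > Tenant T/T2 2.
Tenant B/T1 (18): +20 — 70 left.
Tenant B T2 at 16: fill all 55 — 15 left.
Tenant T T1 at 13: only 15 left, fill 15.
Total = 18×20 + 16×55 + 13×15 = 1435.

1435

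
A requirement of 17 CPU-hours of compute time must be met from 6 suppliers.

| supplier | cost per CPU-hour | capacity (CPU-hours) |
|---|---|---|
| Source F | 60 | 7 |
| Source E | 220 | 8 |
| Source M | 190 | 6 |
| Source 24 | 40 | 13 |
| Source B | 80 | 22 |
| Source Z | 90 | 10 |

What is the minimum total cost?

760

Fill from the cheapest supplier first.
Take 13 from Source 24 at 40 → need 4 more.
Source F (60): take the remaining 4 → done.
Source B, Source Z, Source M, Source E: unused.
Cost = 13×40 + 4×60 = 760.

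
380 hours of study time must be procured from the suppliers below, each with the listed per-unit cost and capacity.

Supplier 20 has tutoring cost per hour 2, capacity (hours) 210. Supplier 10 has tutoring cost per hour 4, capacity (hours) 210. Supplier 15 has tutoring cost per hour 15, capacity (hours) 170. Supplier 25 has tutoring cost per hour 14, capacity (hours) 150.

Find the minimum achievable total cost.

Fill from the cheapest supplier first.
Take 210 from Supplier 20 at 2 — need 170 more.
Supplier 10 at 4: take 170 of its 210 — requirement met.
Supplier 25, Supplier 15: unused.
Cost = 210×2 + 170×4 = 1100.

1100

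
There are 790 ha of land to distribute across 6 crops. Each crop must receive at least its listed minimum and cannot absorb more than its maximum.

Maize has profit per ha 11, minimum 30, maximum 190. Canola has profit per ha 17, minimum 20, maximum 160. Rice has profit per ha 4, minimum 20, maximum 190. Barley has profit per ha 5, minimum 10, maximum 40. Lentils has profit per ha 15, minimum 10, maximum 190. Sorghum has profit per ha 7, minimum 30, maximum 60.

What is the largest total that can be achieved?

Meeting every minimum uses 30+20+20+10+10+30 = 120 ha, leaving 670.
Order the crops by profit per ha: Canola 17 > Lentils 15 > Maize 11 > Sorghum 7 > Barley 5 > Rice 4.
Give Canola 140 more to hit its cap of 160 — 530 left.
Lentils: +180 to 190 (cap) — 350 left.
Maize: +160 to 190 (cap) — 190 left.
Sorghum takes 30 more to reach its cap of 60 — 160 left.
Barley: +30 to 40 (cap) — 130 left.
Rice: +130 (room for 170) → 150. Pool exhausted.
Total = 11×190 + 17×160 + 4×150 + 5×40 + 15×190 + 7×60 = 8880.

8880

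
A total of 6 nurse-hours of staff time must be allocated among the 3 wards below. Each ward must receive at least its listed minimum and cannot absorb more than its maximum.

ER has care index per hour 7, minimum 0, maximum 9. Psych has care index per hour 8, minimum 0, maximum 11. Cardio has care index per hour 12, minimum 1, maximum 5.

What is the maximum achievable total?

Meeting every minimum uses 0+0+1 = 1 nurse-hours, leaving 5.
Highest care index per hour first: Cardio 12 > Psych 8 > ER 7.
Cardio takes 4 more to reach its cap of 5 — 1 left.
Only 1 left; Psych takes them to reach 1.
Total = 8×1 + 12×5 = 68.

68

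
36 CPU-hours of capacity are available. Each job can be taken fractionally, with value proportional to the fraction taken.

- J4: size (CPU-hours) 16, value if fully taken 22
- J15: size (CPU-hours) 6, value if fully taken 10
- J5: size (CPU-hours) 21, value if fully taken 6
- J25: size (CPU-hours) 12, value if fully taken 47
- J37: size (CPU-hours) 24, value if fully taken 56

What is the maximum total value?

103

Best value per unit of size first: J25 47/12≈3.92, J37 56/24≈2.33, J15 10/6≈1.67, J4 22/16≈1.38, J5 6/21≈0.286.
All 12 CPU-hours of J25 fit (value 47) — 24 remain.
Take all of J37 (24 CPU-hours, value 56) — 0 CPU-hours left.
Total value = 103.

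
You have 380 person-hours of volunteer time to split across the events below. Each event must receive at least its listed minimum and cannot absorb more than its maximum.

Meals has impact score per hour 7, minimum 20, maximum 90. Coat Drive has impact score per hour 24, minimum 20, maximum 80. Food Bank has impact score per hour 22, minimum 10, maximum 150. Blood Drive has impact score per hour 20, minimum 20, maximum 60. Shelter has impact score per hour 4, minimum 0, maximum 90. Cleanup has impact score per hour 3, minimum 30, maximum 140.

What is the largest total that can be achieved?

Meeting every minimum uses 20+20+10+20+0+30 = 100 person-hours, leaving 280.
Order the events by impact score per hour: Coat Drive 24 > Food Bank 22 > Blood Drive 20 > Meals 7 > Shelter 4 > Cleanup 3.
Coat Drive: +60 to 80 (cap) — 220 left.
Food Bank takes 140 more to reach its cap of 150 — 80 left.
Blood Drive takes 40 more to reach its cap of 60 — 40 left.
Meals has room for 70 more but only 40 remain, so it gets 60.
Total = 7×60 + 24×80 + 22×150 + 20×60 + 3×30 = 6930.

6930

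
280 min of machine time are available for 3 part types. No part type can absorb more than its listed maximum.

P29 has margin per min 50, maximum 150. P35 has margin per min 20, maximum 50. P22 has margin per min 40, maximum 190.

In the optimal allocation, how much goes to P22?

130

Highest margin per min first: P29 50 > P22 40 > P35 20.
P29 takes 150 to reach its cap of 150 → 130 left.
Only 130 left; P22 takes them to reach 130.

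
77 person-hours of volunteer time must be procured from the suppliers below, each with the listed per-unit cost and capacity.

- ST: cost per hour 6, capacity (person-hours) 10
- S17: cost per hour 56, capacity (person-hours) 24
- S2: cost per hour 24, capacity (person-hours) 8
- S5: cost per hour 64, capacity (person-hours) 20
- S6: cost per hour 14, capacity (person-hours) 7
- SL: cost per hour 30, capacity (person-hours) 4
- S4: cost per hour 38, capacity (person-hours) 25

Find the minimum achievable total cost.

2708

Use suppliers in increasing cost order.
ST at 6: take all 10 person-hours ; 67 still needed.
S6 (14): use full 7 ; 60 person-hours to go.
Take 8 from S2 at 24 ; need 52 more.
Take 4 from SL at 30 ; need 48 more.
S4 at 38: take all 25 person-hours ; 23 still needed.
S17 at 56: take 23 of its 24 ; requirement met.
S5: unused.
Cost = 10×6 + 7×14 + 8×24 + 4×30 + 25×38 + 23×56 = 2708.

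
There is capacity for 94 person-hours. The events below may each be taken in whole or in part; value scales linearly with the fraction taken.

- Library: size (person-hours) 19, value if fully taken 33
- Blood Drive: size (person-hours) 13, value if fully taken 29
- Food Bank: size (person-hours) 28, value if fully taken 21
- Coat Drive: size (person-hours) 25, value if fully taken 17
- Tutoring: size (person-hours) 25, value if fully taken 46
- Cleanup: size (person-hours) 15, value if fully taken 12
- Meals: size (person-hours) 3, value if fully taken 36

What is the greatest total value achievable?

170.25

Rank by value-to-size ratio: Meals 36/3≈12, Blood Drive 29/13≈2.23, Tutoring 46/25≈1.84, Library 33/19≈1.74, Cleanup 12/15≈0.8, Food Bank 21/28≈0.75, Coat Drive 17/25≈0.68.
All 3 person-hours of Meals fit (value 36) — 91 remain.
Blood Drive: take in full, 13 person-hours for value 29 — 78 left.
All 25 person-hours of Tutoring fit (value 46) — 53 remain.
Library: take in full, 19 person-hours for value 33 — 34 left.
All 15 person-hours of Cleanup fit (value 12) — 19 remain.
19 person-hours left: a 19/28 share of Food Bank gives 21×19/28 = 14.25.
Total value = 170.25.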